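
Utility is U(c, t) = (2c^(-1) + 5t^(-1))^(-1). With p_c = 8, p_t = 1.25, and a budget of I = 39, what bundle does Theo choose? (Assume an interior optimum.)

For CES with ρ = -1, MRS = (2/5)·(t/c)^2.
Tangency: set MRS = p_c/p_t = 8/1.25 = 6.4.
So (t/c)^2 = 16; taking the square root, t/c = 4, i.e. t = 4·c.
Substitute into the budget 8·c + 1.25·t = 39: 13·c = 39, so c* = 3 and t* = 4·3 = 12.

c* = 3, t* = 12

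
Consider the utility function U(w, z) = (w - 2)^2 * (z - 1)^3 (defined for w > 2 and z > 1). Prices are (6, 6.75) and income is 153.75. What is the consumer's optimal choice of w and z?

MU_w = 2·(w−2)·(z−1)^3, MU_z = 3·(w−2)^2·(z−1)^2.
MRS = (2/3)·(z−1)/(w−2).
Tangency: set MRS = p_w/p_z = 6/6.75 = 8/9.
So (2/3)·(z − 1)/(w − 2) = 8/9, i.e. (z − 1) = (4/3)·(w − 2).
Rewrite the budget in excess-of-subsistence terms: 6·(w − 2) + 6.75·(z − 1) = 153.75 − 6·2 − 6.75·1 = 135.
Substituting, 15·(w − 2) = 135, so w − 2 = 9 and w* = 11.
Then z − 1 = (4/3)·9 = 12, so z* = 13.

w* = 11, z* = 13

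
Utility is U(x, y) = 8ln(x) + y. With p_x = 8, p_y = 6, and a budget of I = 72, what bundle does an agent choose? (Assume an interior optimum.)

x* = 6, y* = 4

MU_x = 8/x, MU_y = 1.
MRS = 8/x ÷ 1.
Tangency: set MRS = p_x/p_y = 8/6 = 4/3.
MRS depends only on x: 8/x = 4/3 ⇒ x* = 8/(4/3) = 6.
From the budget, 6·y = 72 − 8·6 = 24, so y* = 4.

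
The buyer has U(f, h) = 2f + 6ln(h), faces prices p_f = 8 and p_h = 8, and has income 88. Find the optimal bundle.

f* = 8, h* = 3

MU_f = 2, MU_h = 6/h.
MRS = 2 ÷ (6/h).
Tangency: set MRS = p_f/p_h = 8/8 = 1.
MRS depends only on h: (1/3)·h = 1 ⇒ h* = 1/(1/3) = 3.
From the budget, 8·f = 88 − 8·3 = 64, so f* = 8.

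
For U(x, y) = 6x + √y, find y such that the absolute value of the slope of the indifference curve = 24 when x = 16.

MU_x = 6, MU_y = 1/(2√y).
MRS = 6 ÷ (1/(2√y)).
MRS depends only on y: 12·√y = 24 ⇒ √y = 24/12 = 2 ⇒ y = 4.

y = 4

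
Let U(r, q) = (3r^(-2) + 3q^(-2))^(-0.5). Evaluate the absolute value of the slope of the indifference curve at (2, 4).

For CES with ρ = -2, MRS = (q/r)^3.
At (2, 4): MRS = 8.
So at (2, 4) the consumer would give up 8 units of q for one more unit of r.

MRS = 8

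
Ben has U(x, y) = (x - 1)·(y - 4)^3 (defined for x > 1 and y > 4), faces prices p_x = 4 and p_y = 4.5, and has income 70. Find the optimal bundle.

x* = 4, y* = 12

MU_x = (y−4)^3, MU_y = 3·(x−1)·(y−4)^2.
MRS = (1/3)·(y−4)/(x−1).
Tangency: set MRS = p_x/p_y = 4/4.5 = 8/9.
So (1/3)·(y − 4)/(x − 1) = 8/9, i.e. (y − 4) = (8/3)·(x − 1).
Rewrite the budget in excess-of-subsistence terms: 4·(x − 1) + 4.5·(y − 4) = 70 − 4·1 − 4.5·4 = 48.
Substituting, 16·(x − 1) = 48, so x − 1 = 3 and x* = 4.
Then y − 4 = (8/3)·3 = 8, so y* = 12.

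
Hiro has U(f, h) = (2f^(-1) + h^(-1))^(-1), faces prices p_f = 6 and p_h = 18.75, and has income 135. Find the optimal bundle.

For CES with ρ = -1, MRS = (2/1)·(h/f)^2.
Tangency: set MRS = p_f/p_h = 6/18.75 = 8/25.
So (h/f)^2 = 4/25; taking the square root, h/f = 0.4, i.e. h = 0.4·f.
Substitute into the budget 6·f + 18.75·h = 135: 13.5·f = 135, so f* = 10 and h* = 0.4·10 = 4.

f* = 10, h* = 4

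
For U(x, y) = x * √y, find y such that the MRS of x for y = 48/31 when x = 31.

MU_x = √y and MU_y = 0.5·x·y^(-0.5).
MRS = MU_x/MU_y = (2)·y/x.
Substitute x = 31: MRS = y/15.5. Setting y/15.5 = 48/31 gives y = (48/31)·15.5 = 24.

y = 24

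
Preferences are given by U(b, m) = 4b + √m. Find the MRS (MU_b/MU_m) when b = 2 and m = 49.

MU_b = 4, MU_m = 1/(2√m).
MRS = 4 ÷ (1/(2√m)).
At (2, 49): MRS = 56.
That is, one extra unit of b is worth 56 units of m at the margin.

MRS = 56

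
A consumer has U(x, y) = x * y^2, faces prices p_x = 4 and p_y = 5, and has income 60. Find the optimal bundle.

x* = 5, y* = 8

MU_x = y^2 and MU_y = 2·x·y.
MRS = MU_x/MU_y = (1/2)·y/x.
Tangency: set MRS = p_x/p_y = 4/5 = 0.8.
So (1/2)·y/x = 0.8, i.e. y = 1.6·x.
Substitute into the budget 4·x + 5·y = 60: 12·x = 60, so x* = 5.
Then y* = 1.6·5 = 8.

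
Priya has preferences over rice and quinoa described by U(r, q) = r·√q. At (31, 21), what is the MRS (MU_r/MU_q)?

MRS = 42/31

MU_r = √q and MU_q = 0.5·r·q^(-0.5).
MRS = MU_r/MU_q = (2)·q/r.
At (31, 21): MRS = 42/31.
So at (31, 21) the consumer would give up 42/31 units of q for one more unit of r.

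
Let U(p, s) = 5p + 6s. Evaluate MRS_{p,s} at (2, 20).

MRS = 5/6

MU_p = 5, MU_s = 6, so MRS = 5/6 at every bundle.
At (2, 20): MRS = 5/6.
That is, one extra unit of p is worth 5/6 units of s at the margin.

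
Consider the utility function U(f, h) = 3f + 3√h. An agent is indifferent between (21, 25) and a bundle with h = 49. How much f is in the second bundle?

U(21, 25) = 78.
Set U(f, 49) = 78 and solve.
With h = 49: √49 = 7, so 3f = 78 − 3·7 = 57 and f = 19.
Check: U(19, 49) = 78.

f = 19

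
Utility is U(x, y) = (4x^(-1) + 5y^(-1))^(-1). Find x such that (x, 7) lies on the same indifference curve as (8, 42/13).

U depends on (x, y) only through S = 4x^(-1) + 5y^(-1), so equal utility means equal S. At (8, 42/13): S = 43/21.
With y = 7: 5·7^(-1) = 5/7, so 4x^(-1) = 43/21 − 5/7 = 4/3, i.e. x^(-1) = 1/3.
Hence x = 1/(1/3) = 3.
Check: U(3, 7) = 0.4884.

x = 3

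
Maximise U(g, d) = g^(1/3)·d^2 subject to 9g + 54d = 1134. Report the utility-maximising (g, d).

g* = 18, d* = 18

MU_g = 1/3·g^(-2/3)·d^2 and MU_d = 2·g^(1/3)·d.
MRS = MU_g/MU_d = (1/6)·d/g.
Tangency: set MRS = p_g/p_d = 9/54 = 1/6.
So (1/6)·d/g = 1/6, i.e. d = g.
Substitute into the budget 9·g + 54·d = 1134: 63·g = 1134, so g* = 18.
Then d* = 18.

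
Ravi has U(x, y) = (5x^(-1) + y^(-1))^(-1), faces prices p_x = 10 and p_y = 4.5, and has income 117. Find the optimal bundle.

x* = 9, y* = 6

For CES with ρ = -1, MRS = (5/1)·(y/x)^2.
Tangency: set MRS = p_x/p_y = 10/4.5 = 20/9.
So (y/x)^2 = 4/9; taking the square root, y/x = 2/3, i.e. y = (2/3)·x.
Substitute into the budget 10·x + 4.5·y = 117: 13·x = 117, so x* = 9 and y* = (2/3)·9 = 6.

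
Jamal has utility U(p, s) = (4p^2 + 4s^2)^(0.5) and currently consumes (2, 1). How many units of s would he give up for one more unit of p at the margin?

For CES with ρ = 2, MRS = (s/p)^(-1).
At (2, 1): MRS = 2.
So at (2, 1) the consumer would give up 2 units of s for one more unit of p.

MRS = 2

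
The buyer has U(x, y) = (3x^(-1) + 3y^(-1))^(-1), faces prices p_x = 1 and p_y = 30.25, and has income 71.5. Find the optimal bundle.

For CES with ρ = -1, MRS = (y/x)^2.
Tangency: set MRS = p_x/p_y = 1/30.25 = 4/121.
So (y/x)^2 = 4/121; taking the square root, y/x = 2/11, i.e. y = (2/11)·x.
Substitute into the budget 1·x + 30.25·y = 71.5: 6.5·x = 71.5, so x* = 11 and y* = (2/11)·11 = 2.

x* = 11, y* = 2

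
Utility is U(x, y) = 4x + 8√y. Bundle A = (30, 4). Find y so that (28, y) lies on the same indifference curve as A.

y = 9

U(30, 4) = 136.
Set U(28, y) = 136 and solve.
With x = 28: 8√y = 136 − 4·28 = 24, so √y = 3 and y = 9.
Check: U(28, 9) = 136.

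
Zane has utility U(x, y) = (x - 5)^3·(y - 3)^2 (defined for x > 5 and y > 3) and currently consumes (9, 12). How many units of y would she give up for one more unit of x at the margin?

MU_x = 3·(x−5)^2·(y−3)^2, MU_y = 2·(x−5)^3·(y−3).
MRS = (3/2)·(y−3)/(x−5).
At (9, 12): MRS = 3.375.
The indifference curve has slope −3.375 at this bundle.

MRS = 3.375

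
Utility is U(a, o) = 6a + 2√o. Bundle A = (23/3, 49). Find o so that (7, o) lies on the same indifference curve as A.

o = 81

U(23/3, 49) = 60.
Set U(7, o) = 60 and solve.
With a = 7: 2√o = 60 − 6·7 = 18, so √o = 9 and o = 81.
Check: U(7, 81) = 60.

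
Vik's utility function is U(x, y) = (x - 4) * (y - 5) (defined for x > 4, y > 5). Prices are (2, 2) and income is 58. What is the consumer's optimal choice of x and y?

x* = 14, y* = 15

MU_x = (y−5), MU_y = (x−4).
MRS = (y−5)/(x−4).
Tangency: set MRS = p_x/p_y = 2/2 = 1.
So (y − 5)/(x − 4) = 1, i.e. (y − 5) = (x − 4).
Rewrite the budget in excess-of-subsistence terms: 2·(x − 4) + 2·(y − 5) = 58 − 2·4 − 2·5 = 40.
Substituting, 4·(x − 4) = 40, so x − 4 = 10 and x* = 14.
Then y − 5 = 10, so y* = 15.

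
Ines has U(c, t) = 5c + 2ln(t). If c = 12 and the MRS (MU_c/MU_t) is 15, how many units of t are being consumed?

MU_c = 5, MU_t = 2/t.
MRS = 5 ÷ (2/t).
MRS depends only on t: 2.5·t = 15 ⇒ t = 15/2.5 = 6.

t = 6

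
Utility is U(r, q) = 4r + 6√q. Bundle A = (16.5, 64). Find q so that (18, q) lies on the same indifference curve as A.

U(16.5, 64) = 114.
Set U(18, q) = 114 and solve.
With r = 18: 6√q = 114 − 4·18 = 42, so √q = 7 and q = 49.
Check: U(18, 49) = 114.

q = 49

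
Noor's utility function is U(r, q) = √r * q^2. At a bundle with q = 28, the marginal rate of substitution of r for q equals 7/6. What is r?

MU_r = 0.5·r^(-0.5)·q^2 and MU_q = 2·√r·q.
MRS = MU_r/MU_q = (0.25)·q/r.
Substitute q = 28: MRS = 7/r. Setting 7/r = 7/6 gives r = 7/(7/6) = 6.

r = 6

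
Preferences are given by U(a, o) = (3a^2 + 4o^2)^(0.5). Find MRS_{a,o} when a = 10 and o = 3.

MRS = 2.5

For CES with ρ = 2, MRS = (3/4)·(o/a)^(-1).
At (10, 3): MRS = 2.5.
So at (10, 3) the consumer would give up 2.5 units of o for one more unit of a.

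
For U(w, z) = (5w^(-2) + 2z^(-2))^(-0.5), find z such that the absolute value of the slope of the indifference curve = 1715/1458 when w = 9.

z = 7

For CES with ρ = -2, MRS = (5/2)·(z/w)^3.
Setting (5/2)·(z/9)^3 = 1715/1458 gives (z/9)^3 = 343/729, so z/9 = 7/9 and z = 7.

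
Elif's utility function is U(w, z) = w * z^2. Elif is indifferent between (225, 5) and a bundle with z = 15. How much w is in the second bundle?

U(225, 5) = 5625.
Set U(w, 15) = 5625 and solve.
With z = 15: 15^2 = 225, so w = 5625/225 = 25.
Check: U(25, 15) = 5625.

w = 25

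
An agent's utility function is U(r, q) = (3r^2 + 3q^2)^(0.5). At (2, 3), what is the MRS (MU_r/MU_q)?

MRS = 2/3

For CES with ρ = 2, MRS = (q/r)^(-1).
At (2, 3): MRS = 2/3.
The indifference curve has slope −2/3 at this bundle.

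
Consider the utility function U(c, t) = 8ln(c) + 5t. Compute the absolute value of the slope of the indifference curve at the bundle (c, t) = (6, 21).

MRS = 4/15

MU_c = 8/c, MU_t = 5.
MRS = 8/c ÷ 5.
At (6, 21): MRS = 4/15.
So at (6, 21) the consumer would give up 4/15 units of t for one more unit of c.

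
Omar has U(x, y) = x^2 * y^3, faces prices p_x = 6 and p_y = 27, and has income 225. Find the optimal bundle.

MU_x = 2·x·y^3 and MU_y = 3·x^2·y^2.
MRS = MU_x/MU_y = (2/3)·y/x.
Tangency: set MRS = p_x/p_y = 6/27 = 2/9.
So (2/3)·y/x = 2/9, i.e. y = (1/3)·x.
Substitute into the budget 6·x + 27·y = 225: 15·x = 225, so x* = 15.
Then y* = (1/3)·15 = 5.

x* = 15, y* = 5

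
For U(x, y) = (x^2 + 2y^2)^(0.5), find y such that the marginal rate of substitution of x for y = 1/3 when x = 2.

y = 3

For CES with ρ = 2, MRS = (1/2)·(y/x)^(-1).
Setting (1/2)·(y/2)^(-1) = 1/3 gives (y/2)^(-1) = 2/3, so y/2 = 1.5 and y = 3.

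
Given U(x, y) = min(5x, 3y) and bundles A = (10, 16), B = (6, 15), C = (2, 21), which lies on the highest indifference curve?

Evaluate utility at each bundle:
U(A) = 48.
U(B) = 30.
U(C) = 10.
Highest utility is A, so A ≻ B ≻ C.

Bundle A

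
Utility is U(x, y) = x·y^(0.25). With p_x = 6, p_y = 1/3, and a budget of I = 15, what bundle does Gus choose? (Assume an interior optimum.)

MU_x = y^(0.25) and MU_y = 0.25·x·y^(-0.75).
MRS = MU_x/MU_y = (4)·y/x.
Tangency: set MRS = p_x/p_y = 6/(1/3) = 18.
So (4)·y/x = 18, i.e. y = 4.5·x.
Substitute into the budget 6·x + (1/3)·y = 15: 7.5·x = 15, so x* = 2.
Then y* = 4.5·2 = 9.

x* = 2, y* = 9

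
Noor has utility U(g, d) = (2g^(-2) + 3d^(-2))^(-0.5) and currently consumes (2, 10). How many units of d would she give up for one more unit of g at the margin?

MRS = 250/3

For CES with ρ = -2, MRS = (2/3)·(d/g)^3.
At (2, 10): MRS = 250/3.
That is, one extra unit of g is worth 250/3 units of d at the margin.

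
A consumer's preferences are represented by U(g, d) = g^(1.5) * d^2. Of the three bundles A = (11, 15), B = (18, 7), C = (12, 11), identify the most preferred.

Evaluate utility at each bundle:
U(A) = 8208.646.
U(B) = 3742.009.
U(C) = 5029.876.
Highest utility is A, so A ≻ C ≻ B.

Bundle A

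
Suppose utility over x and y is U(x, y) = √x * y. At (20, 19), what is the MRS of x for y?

MU_x = 0.5·x^(-0.5)·y and MU_y = √x.
MRS = MU_x/MU_y = (0.5)·y/x.
At (20, 19): MRS = 19/40.
That is, one extra unit of x is worth 19/40 units of y at the margin.

MRS = 19/40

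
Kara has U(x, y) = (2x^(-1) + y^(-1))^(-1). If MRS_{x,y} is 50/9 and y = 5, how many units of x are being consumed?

x = 3

For CES with ρ = -1, MRS = (2/1)·(y/x)^2.
Setting (2/1)·(5/x)^2 = 50/9 gives (5/x)^2 = 25/9, so 5/x = 5/3 and x = 3.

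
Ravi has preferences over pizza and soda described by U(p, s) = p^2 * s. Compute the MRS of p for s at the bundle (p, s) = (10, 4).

MRS = 0.8

MU_p = 2·p·s and MU_s = p^2.
MRS = MU_p/MU_s = (2/1)·s/p.
At (10, 4): MRS = 0.8.
So at (10, 4) the consumer would give up 0.8 units of s for one more unit of p.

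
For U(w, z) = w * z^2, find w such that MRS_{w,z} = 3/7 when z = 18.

MU_w = z^2 and MU_z = 2·w·z.
MRS = MU_w/MU_z = (1/2)·z/w.
Substitute z = 18: MRS = 9/w. Setting 9/w = 3/7 gives w = 9/(3/7) = 21.

w = 21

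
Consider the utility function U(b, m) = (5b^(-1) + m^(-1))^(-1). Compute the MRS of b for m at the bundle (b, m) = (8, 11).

MRS = 605/64

For CES with ρ = -1, MRS = (5/1)·(m/b)^2.
At (8, 11): MRS = 605/64.
That is, one extra unit of b is worth 605/64 units of m at the margin.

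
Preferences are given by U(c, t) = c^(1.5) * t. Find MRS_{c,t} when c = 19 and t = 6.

MU_c = 1.5·√c·t and MU_t = c^(1.5).
MRS = MU_c/MU_t = (1.5)·t/c.
At (19, 6): MRS = 9/19.
The indifference curve has slope −9/19 at this bundle.

MRS = 9/19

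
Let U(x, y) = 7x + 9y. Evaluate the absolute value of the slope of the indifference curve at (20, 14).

MU_x = 7, MU_y = 9, so MRS = 7/9 at every bundle.
At (20, 14): MRS = 7/9.
That is, one extra unit of x is worth 7/9 units of y at the margin.

MRS = 7/9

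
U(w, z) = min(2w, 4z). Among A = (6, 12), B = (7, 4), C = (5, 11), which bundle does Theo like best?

Evaluate utility at each bundle:
U(A) = 12.
U(B) = 14.
U(C) = 10.
Highest utility is B, so B ≻ A ≻ C.

Bundle B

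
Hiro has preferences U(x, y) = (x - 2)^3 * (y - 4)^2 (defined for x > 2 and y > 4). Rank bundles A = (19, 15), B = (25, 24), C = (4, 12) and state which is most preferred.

Evaluate utility at each bundle:
U(A) = 594473.
U(B) = 4866800.
U(C) = 512.
Highest utility is B, so B ≻ A ≻ C.

Bundle B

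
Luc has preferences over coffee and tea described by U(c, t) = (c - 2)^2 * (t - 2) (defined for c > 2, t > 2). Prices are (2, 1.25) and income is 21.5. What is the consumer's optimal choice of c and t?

c* = 7, t* = 6

MU_c = 2·(c−2)·(t−2), MU_t = (c−2)^2.
MRS = (2/1)·(t−2)/(c−2).
Tangency: set MRS = p_c/p_t = 2/1.25 = 1.6.
So (2/1)·(t − 2)/(c − 2) = 1.6, i.e. (t − 2) = 0.8·(c − 2).
Rewrite the budget in excess-of-subsistence terms: 2·(c − 2) + 1.25·(t − 2) = 21.5 − 2·2 − 1.25·2 = 15.
Substituting, 3·(c − 2) = 15, so c − 2 = 5 and c* = 7.
Then t − 2 = 0.8·5 = 4, so t* = 6.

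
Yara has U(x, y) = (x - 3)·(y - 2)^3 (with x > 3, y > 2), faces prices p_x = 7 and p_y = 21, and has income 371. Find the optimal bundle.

x* = 14, y* = 13

MU_x = (y−2)^3, MU_y = 3·(x−3)·(y−2)^2.
MRS = (1/3)·(y−2)/(x−3).
Tangency: set MRS = p_x/p_y = 7/21 = 1/3.
So (1/3)·(y − 2)/(x − 3) = 1/3, i.e. (y − 2) = (x − 3).
Rewrite the budget in excess-of-subsistence terms: 7·(x − 3) + 21·(y − 2) = 371 − 7·3 − 21·2 = 308.
Substituting, 28·(x − 3) = 308, so x − 3 = 11 and x* = 14.
Then y − 2 = 11, so y* = 13.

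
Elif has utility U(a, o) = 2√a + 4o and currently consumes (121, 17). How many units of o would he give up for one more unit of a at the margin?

MRS = 1/44

MU_a = 2/(2√a), MU_o = 4.
MRS = 2/(2√a) ÷ 4.
At (121, 17): MRS = 1/44.
That is, one extra unit of a is worth 1/44 units of o at the margin.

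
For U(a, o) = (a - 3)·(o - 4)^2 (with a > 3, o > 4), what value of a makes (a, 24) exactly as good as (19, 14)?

U(19, 14) = 1600.
Set U(a, 24) = 1600 and solve.
With o = 24: (24 − 4)^2 = 400, so (a − 3) = 1600/400 = 4.
So a = 3 + 4 = 7.
Check: U(7, 24) = 1600.

a = 7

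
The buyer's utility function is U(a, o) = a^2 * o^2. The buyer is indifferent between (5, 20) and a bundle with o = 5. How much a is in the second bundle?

U(5, 20) = 10000.
Set U(a, 5) = 10000 and solve.
With o = 5: 5^2 = 25, so a^2 = 10000/25 = 400; taking the square root, a = 20.
Check: U(20, 5) = 10000.

a = 20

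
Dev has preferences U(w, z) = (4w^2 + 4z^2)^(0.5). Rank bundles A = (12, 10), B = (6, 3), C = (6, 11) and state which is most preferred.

Bundle A

Evaluate utility at each bundle:
U(A) = 31.241.
U(B) = 13.416.
U(C) = 25.060.
Highest utility is A, so A ≻ C ≻ B.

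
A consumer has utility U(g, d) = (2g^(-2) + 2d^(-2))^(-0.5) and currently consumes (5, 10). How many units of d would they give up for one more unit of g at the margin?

MRS = 8

For CES with ρ = -2, MRS = (d/g)^3.
At (5, 10): MRS = 8.
That is, one extra unit of g is worth 8 units of d at the margin.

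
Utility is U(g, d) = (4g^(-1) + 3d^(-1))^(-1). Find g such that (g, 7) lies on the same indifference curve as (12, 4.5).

U depends on (g, d) only through S = 4g^(-1) + 3d^(-1), so equal utility means equal S. At (12, 4.5): S = 1.
With d = 7: 3·7^(-1) = 3/7, so 4g^(-1) = 1 − 3/7 = 4/7, i.e. g^(-1) = 1/7.
Hence g = 1/(1/7) = 7.
Check: U(7, 7) = 1.

g = 7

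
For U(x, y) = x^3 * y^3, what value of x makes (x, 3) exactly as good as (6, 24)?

U(6, 24) = 2985984.
Set U(x, 3) = 2985984 and solve.
With y = 3: 3^3 = 27, so x^3 = 2985984/27 = 110592; taking the cube root, x = 48.
Check: U(48, 3) = 2985984.

x = 48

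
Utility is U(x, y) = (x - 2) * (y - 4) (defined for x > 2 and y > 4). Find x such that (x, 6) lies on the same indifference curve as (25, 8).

x = 48

U(25, 8) = 92.
Set U(x, 6) = 92 and solve.
With y = 6: (6 − 4) = 2, so (x − 2) = 92/2 = 46.
So x = 2 + 46 = 48.
Check: U(48, 6) = 92.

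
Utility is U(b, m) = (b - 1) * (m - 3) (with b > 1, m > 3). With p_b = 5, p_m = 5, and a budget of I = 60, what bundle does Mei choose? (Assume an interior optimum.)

MU_b = (m−3), MU_m = (b−1).
MRS = (m−3)/(b−1).
Tangency: set MRS = p_b/p_m = 5/5 = 1.
So (m − 3)/(b − 1) = 1, i.e. (m − 3) = (b − 1).
Rewrite the budget in excess-of-subsistence terms: 5·(b − 1) + 5·(m − 3) = 60 − 5·1 − 5·3 = 40.
Substituting, 10·(b − 1) = 40, so b − 1 = 4 and b* = 5.
Then m − 3 = 4, so m* = 7.

b* = 5, m* = 7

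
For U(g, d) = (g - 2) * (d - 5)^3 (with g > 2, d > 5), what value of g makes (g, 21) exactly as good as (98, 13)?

g = 14

U(98, 13) = 49152.
Set U(g, 21) = 49152 and solve.
With d = 21: (21 − 5)^3 = 4096, so (g − 2) = 49152/4096 = 12.
So g = 2 + 12 = 14.
Check: U(14, 21) = 49152.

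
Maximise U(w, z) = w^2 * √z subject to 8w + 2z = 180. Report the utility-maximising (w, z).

MU_w = 2·w·√z and MU_z = 0.5·w^2·z^(-0.5).
MRS = MU_w/MU_z = (4)·z/w.
Tangency: set MRS = p_w/p_z = 8/2 = 4.
So (4)·z/w = 4, i.e. z = w.
Substitute into the budget 8·w + 2·z = 180: 10·w = 180, so w* = 18.
Then z* = 18.

w* = 18, z* = 18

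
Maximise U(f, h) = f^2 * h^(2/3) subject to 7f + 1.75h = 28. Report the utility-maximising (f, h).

MU_f = 2·f·h^(2/3) and MU_h = 2/3·f^2·h^(-1/3).
MRS = MU_f/MU_h = (3)·h/f.
Tangency: set MRS = p_f/p_h = 7/1.75 = 4.
So (3)·h/f = 4, i.e. h = (4/3)·f.
Substitute into the budget 7·f + 1.75·h = 28: (28/3)·f = 28, so f* = 3.
Then h* = (4/3)·3 = 4.

f* = 3, h* = 4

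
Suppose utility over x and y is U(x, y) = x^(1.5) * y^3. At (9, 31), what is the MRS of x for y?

MU_x = 1.5·√x·y^3 and MU_y = 3·x^(1.5)·y^2.
MRS = MU_x/MU_y = (0.5)·y/x.
At (9, 31): MRS = 31/18.
So at (9, 31) the consumer would give up 31/18 units of y for one more unit of x.

MRS = 31/18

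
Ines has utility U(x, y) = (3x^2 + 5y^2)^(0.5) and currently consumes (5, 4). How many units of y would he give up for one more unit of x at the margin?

MRS = 0.75

For CES with ρ = 2, MRS = (3/5)·(y/x)^(-1).
At (5, 4): MRS = 0.75.
That is, one extra unit of x is worth 0.75 units of y at the margin.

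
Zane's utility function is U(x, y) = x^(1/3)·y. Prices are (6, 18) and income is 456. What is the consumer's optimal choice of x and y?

x* = 19, y* = 19

MU_x = 1/3·x^(-2/3)·y and MU_y = x^(1/3).
MRS = MU_x/MU_y = (1/3)·y/x.
Tangency: set MRS = p_x/p_y = 6/18 = 1/3.
So (1/3)·y/x = 1/3, i.e. y = x.
Substitute into the budget 6·x + 18·y = 456: 24·x = 456, so x* = 19.
Then y* = 19.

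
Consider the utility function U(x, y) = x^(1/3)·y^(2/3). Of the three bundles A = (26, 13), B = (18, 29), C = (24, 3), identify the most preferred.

Evaluate utility at each bundle:
U(A) = 16.379.
U(B) = 24.738.
U(C) = 6.000.
Highest utility is B, so B ≻ A ≻ C.

Bundle B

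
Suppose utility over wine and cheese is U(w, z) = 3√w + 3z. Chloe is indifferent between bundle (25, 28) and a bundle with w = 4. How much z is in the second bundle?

z = 31

U(25, 28) = 99.
Set U(4, z) = 99 and solve.
With w = 4: √4 = 2, so 3z = 99 − 3·2 = 93 and z = 31.
Check: U(4, 31) = 99.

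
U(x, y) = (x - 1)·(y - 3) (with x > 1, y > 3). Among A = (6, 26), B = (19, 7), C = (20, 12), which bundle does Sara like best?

Bundle C

Evaluate utility at each bundle:
U(A) = 115.
U(B) = 72.
U(C) = 171.
Highest utility is C, so C ≻ A ≻ B.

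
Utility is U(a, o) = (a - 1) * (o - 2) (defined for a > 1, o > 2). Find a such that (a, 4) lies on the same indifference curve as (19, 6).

U(19, 6) = 72.
Set U(a, 4) = 72 and solve.
With o = 4: (4 − 2) = 2, so (a − 1) = 72/2 = 36.
So a = 1 + 36 = 37.
Check: U(37, 4) = 72.

a = 37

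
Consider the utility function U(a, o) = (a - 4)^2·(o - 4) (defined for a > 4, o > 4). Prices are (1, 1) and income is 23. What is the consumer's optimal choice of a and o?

a* = 14, o* = 9

MU_a = 2·(a−4)·(o−4), MU_o = (a−4)^2.
MRS = (2/1)·(o−4)/(a−4).
Tangency: set MRS = p_a/p_o = 1/1 = 1.
So (2/1)·(o − 4)/(a − 4) = 1, i.e. (o − 4) = 0.5·(a − 4).
Rewrite the budget in excess-of-subsistence terms: 1·(a − 4) + 1·(o − 4) = 23 − 1·4 − 1·4 = 15.
Substituting, 1.5·(a − 4) = 15, so a − 4 = 10 and a* = 14.
Then o − 4 = 0.5·10 = 5, so o* = 9.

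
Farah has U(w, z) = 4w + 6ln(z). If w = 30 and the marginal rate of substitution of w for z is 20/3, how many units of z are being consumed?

MU_w = 4, MU_z = 6/z.
MRS = 4 ÷ (6/z).
MRS depends only on z: (2/3)·z = 20/3 ⇒ z = (20/3)/(2/3) = 10.

z = 10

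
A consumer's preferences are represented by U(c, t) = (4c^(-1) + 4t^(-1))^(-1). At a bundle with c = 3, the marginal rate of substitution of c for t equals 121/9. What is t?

For CES with ρ = -1, MRS = (t/c)^2.
Setting (t/3)^2 = 121/9 gives t/3 = 11/3 and t = 11.

t = 11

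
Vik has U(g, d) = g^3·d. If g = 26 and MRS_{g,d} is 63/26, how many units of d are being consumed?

MU_g = 3·g^2·d and MU_d = g^3.
MRS = MU_g/MU_d = (3/1)·d/g.
Substitute g = 26: MRS = d/(26/3). Setting d/(26/3) = 63/26 gives d = (63/26)·(26/3) = 21.

d = 21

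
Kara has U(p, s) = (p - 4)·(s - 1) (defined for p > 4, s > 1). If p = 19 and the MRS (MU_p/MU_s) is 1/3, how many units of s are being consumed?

s = 6

MU_p = (s−1), MU_s = (p−4).
MRS = (s−1)/(p−4).
Substitute p = 19: MRS = (s − 1)/15. Setting this equal to 1/3 gives s − 1 = (1/3)·15 = 5, so s = 6.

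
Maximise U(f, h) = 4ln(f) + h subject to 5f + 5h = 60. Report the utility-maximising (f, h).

f* = 4, h* = 8

MU_f = 4/f, MU_h = 1.
MRS = 4/f ÷ 1.
Tangency: set MRS = p_f/p_h = 5/5 = 1.
MRS depends only on f: 4/f = 1 ⇒ f* = 4/1 = 4.
From the budget, 5·h = 60 − 5·4 = 40, so h* = 8.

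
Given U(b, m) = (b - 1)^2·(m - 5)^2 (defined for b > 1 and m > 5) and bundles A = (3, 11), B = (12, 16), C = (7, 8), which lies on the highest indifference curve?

Evaluate utility at each bundle:
U(A) = 144.
U(B) = 14641.
U(C) = 324.
Highest utility is B, so B ≻ C ≻ A.

Bundle B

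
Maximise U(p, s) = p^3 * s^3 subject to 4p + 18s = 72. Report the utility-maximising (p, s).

MU_p = 3·p^2·s^3 and MU_s = 3·p^3·s^2.
MRS = MU_p/MU_s = s/p.
Tangency: set MRS = p_p/p_s = 4/18 = 2/9.
So s/p = 2/9, i.e. s = (2/9)·p.
Substitute into the budget 4·p + 18·s = 72: 8·p = 72, so p* = 9.
Then s* = (2/9)·9 = 2.

p* = 9, s* = 2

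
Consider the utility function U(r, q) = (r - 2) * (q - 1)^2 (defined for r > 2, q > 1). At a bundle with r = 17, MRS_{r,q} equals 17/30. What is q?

q = 18

MU_r = (q−1)^2, MU_q = 2·(r−2)·(q−1).
MRS = (1/2)·(q−1)/(r−2).
Substitute r = 17: MRS = (q − 1)/30. Setting this equal to 17/30 gives q − 1 = (17/30)·30 = 17, so q = 18.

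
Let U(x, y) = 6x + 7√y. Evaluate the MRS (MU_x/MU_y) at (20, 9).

MU_x = 6, MU_y = 7/(2√y).
MRS = 6 ÷ (7/(2√y)).
At (20, 9): MRS = 36/7.
The indifference curve has slope −36/7 at this bundle.

MRS = 36/7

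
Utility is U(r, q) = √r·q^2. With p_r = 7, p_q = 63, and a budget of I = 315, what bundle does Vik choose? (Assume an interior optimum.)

MU_r = 0.5·r^(-0.5)·q^2 and MU_q = 2·√r·q.
MRS = MU_r/MU_q = (0.25)·q/r.
Tangency: set MRS = p_r/p_q = 7/63 = 1/9.
So (0.25)·q/r = 1/9, i.e. q = (4/9)·r.
Substitute into the budget 7·r + 63·q = 315: 35·r = 315, so r* = 9.
Then q* = (4/9)·9 = 4.

r* = 9, q* = 4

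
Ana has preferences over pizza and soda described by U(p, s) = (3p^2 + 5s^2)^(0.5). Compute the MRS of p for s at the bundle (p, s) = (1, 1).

MRS = 0.6

For CES with ρ = 2, MRS = (3/5)·(s/p)^(-1).
At (1, 1): MRS = 0.6.
The indifference curve has slope −0.6 at this bundle.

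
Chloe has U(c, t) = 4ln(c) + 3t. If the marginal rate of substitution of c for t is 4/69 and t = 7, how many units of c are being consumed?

MU_c = 4/c, MU_t = 3.
MRS = 4/c ÷ 3.
MRS depends only on c: (4/3)/c = 4/69 ⇒ c = (4/3)/(4/69) = 23.

c = 23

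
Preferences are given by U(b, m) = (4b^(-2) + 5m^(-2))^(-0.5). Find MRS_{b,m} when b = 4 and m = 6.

MRS = 2.7

For CES with ρ = -2, MRS = (4/5)·(m/b)^3.
At (4, 6): MRS = 2.7.
So at (4, 6) the consumer would give up 2.7 units of m for one more unit of b.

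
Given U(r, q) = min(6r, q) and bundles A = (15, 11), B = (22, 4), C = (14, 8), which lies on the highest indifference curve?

Evaluate utility at each bundle:
U(A) = 11.
U(B) = 4.
U(C) = 8.
Highest utility is A, so A ≻ C ≻ B.

Bundle A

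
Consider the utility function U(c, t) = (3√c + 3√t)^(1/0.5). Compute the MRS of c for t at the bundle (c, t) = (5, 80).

MRS = 4

For CES with ρ = 0.5, MRS = √(t/c).
At (5, 80): MRS = 4.
That is, one extra unit of c is worth 4 units of t at the margin.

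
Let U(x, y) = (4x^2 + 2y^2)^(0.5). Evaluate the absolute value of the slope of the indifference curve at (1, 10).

For CES with ρ = 2, MRS = (4/2)·(y/x)^(-1).
At (1, 10): MRS = 0.2.
So at (1, 10) the consumer would give up 0.2 units of y for one more unit of x.

MRS = 0.2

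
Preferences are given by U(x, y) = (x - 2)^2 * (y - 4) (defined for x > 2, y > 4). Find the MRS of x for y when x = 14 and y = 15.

MRS = 11/6

MU_x = 2·(x−2)·(y−4), MU_y = (x−2)^2.
MRS = (2/1)·(y−4)/(x−2).
At (14, 15): MRS = 11/6.
The indifference curve has slope −11/6 at this bundle.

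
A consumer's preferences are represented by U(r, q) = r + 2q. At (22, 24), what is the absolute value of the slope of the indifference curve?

MU_r = 1, MU_q = 2, so MRS = 1/2 = 0.5 at every bundle.
At (22, 24): MRS = 0.5.
The indifference curve has slope −0.5 at this bundle.

MRS = 0.5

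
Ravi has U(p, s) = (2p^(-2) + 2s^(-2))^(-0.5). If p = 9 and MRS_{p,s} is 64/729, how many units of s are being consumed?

For CES with ρ = -2, MRS = (s/p)^3.
Setting (s/9)^3 = 64/729 gives s/9 = 4/9 and s = 4.

s = 4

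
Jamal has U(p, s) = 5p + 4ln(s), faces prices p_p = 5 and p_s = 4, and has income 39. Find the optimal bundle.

MU_p = 5, MU_s = 4/s.
MRS = 5 ÷ (4/s).
Tangency: set MRS = p_p/p_s = 5/4 = 1.25.
MRS depends only on s: 1.25·s = 1.25 ⇒ s* = 1.25/1.25 = 1.
From the budget, 5·p = 39 − 4·1 = 35, so p* = 7.

p* = 7, s* = 1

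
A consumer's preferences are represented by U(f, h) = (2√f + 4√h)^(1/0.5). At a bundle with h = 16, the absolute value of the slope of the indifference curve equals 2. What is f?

f = 1

For CES with ρ = 0.5, MRS = (2/4)·√(h/f).
Setting (2/4)·√(16/f) = 2 gives √(16/f) = 4, so 16/f = 16 and f = 1.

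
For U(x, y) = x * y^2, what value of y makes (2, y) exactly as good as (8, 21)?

y = 42

U(8, 21) = 3528.
Set U(2, y) = 3528 and solve.
With x = 2: y^2 = 3528/2 = 1764; taking the square root, y = 42.
Check: U(2, 42) = 3528.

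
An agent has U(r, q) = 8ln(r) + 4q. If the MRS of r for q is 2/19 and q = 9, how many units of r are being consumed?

r = 19

MU_r = 8/r, MU_q = 4.
MRS = 8/r ÷ 4.
MRS depends only on r: 2/r = 2/19 ⇒ r = 2/(2/19) = 19.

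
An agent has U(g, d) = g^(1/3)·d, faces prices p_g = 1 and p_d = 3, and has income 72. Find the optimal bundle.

MU_g = 1/3·g^(-2/3)·d and MU_d = g^(1/3).
MRS = MU_g/MU_d = (1/3)·d/g.
Tangency: set MRS = p_g/p_d = 1/3.
So (1/3)·d/g = 1/3, i.e. d = g.
Substitute into the budget 1·g + 3·d = 72: 4·g = 72, so g* = 18.
Then d* = 18.

g* = 18, d* = 18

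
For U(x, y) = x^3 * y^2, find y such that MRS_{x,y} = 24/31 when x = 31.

y = 16

MU_x = 3·x^2·y^2 and MU_y = 2·x^3·y.
MRS = MU_x/MU_y = (3/2)·y/x.
Substitute x = 31: MRS = y/(62/3). Setting y/(62/3) = 24/31 gives y = (24/31)·(62/3) = 16.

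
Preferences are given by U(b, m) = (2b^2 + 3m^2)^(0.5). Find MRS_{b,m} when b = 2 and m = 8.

For CES with ρ = 2, MRS = (2/3)·(m/b)^(-1).
At (2, 8): MRS = 1/6.
That is, one extra unit of b is worth 1/6 units of m at the margin.

MRS = 1/6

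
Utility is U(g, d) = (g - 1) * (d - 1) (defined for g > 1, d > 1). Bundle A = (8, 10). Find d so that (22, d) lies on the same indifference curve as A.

U(8, 10) = 63.
Set U(22, d) = 63 and solve.
With g = 22: (22 − 1) = 21, so (d − 1) = 63/21 = 3.
So d = 1 + 3 = 4.
Check: U(22, 4) = 63.

d = 4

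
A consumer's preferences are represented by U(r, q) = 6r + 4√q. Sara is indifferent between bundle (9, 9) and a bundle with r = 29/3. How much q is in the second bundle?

q = 4

U(9, 9) = 66.
Set U(29/3, q) = 66 and solve.
With r = 29/3: 4√q = 66 − 6·29/3 = 8, so √q = 2 and q = 4.
Check: U(29/3, 4) = 66.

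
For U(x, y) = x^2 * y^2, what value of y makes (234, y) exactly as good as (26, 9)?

y = 1

U(26, 9) = 54756.
Set U(234, y) = 54756 and solve.
With x = 234: 234^2 = 54756, so y^2 = 54756/54756 = 1; taking the square root, y = 1.
Check: U(234, 1) = 54756.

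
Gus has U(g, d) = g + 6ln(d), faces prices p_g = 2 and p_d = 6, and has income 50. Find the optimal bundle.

g* = 19, d* = 2

MU_g = 1, MU_d = 6/d.
MRS = 1 ÷ (6/d).
Tangency: set MRS = p_g/p_d = 2/6 = 1/3.
MRS depends only on d: (1/6)·d = 1/3 ⇒ d* = (1/3)/(1/6) = 2.
From the budget, 2·g = 50 − 6·2 = 38, so g* = 19.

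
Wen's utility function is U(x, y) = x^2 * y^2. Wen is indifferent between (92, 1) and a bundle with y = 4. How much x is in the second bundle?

U(92, 1) = 8464.
Set U(x, 4) = 8464 and solve.
With y = 4: 4^2 = 16, so x^2 = 8464/16 = 529; taking the square root, x = 23.
Check: U(23, 4) = 8464.

x = 23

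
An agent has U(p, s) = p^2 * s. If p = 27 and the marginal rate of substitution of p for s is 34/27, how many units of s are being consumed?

MU_p = 2·p·s and MU_s = p^2.
MRS = MU_p/MU_s = (2/1)·s/p.
Substitute p = 27: MRS = s/13.5. Setting s/13.5 = 34/27 gives s = (34/27)·13.5 = 17.

s = 17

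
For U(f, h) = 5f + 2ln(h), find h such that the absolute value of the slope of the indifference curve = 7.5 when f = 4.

h = 3

MU_f = 5, MU_h = 2/h.
MRS = 5 ÷ (2/h).
MRS depends only on h: 2.5·h = 7.5 ⇒ h = 7.5/2.5 = 3.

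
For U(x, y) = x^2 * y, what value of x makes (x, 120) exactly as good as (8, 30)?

U(8, 30) = 1920.
Set U(x, 120) = 1920 and solve.
With y = 120: x^2 = 1920/120 = 16; taking the square root, x = 4.
Check: U(4, 120) = 1920.

x = 4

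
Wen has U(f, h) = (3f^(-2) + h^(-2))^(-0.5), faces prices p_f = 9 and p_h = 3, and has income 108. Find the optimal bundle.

f* = 9, h* = 9

For CES with ρ = -2, MRS = (3/1)·(h/f)^3.
Tangency: set MRS = p_f/p_h = 9/3 = 3.
So (h/f)^3 = 1; taking the cube root, h/f = 1, i.e. h = f.
Substitute into the budget 9·f + 3·h = 108: 12·f = 108, so f* = 9 and h* = 9.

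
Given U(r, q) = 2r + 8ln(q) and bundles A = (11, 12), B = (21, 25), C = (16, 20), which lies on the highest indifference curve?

Bundle B

Evaluate utility at each bundle:
U(A) = 41.879.
U(B) = 67.751.
U(C) = 55.966.
Highest utility is B, so B ≻ C ≻ A.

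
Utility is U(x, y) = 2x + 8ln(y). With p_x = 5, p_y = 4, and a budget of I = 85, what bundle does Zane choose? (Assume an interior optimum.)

MU_x = 2, MU_y = 8/y.
MRS = 2 ÷ (8/y).
Tangency: set MRS = p_x/p_y = 5/4 = 1.25.
MRS depends only on y: 0.25·y = 1.25 ⇒ y* = 1.25/0.25 = 5.
From the budget, 5·x = 85 − 4·5 = 65, so x* = 13.

x* = 13, y* = 5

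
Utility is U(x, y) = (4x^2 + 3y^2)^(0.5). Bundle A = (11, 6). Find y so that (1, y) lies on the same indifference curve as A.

U depends on (x, y) only through S = 4x^2 + 3y^2, so equal utility means equal S. At (11, 6): S = 592.
With x = 1: 4·1^2 = 4, so 3y^2 = 592 − 4 = 588, i.e. y^2 = 196.
Hence y = √196 = 14.
Check: U(1, 14) = 24.3311.

y = 14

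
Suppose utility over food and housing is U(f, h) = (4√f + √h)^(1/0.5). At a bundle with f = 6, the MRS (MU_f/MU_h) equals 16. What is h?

h = 96

For CES with ρ = 0.5, MRS = (4/1)·√(h/f).
Setting (4/1)·√(h/6) = 16 gives √(h/6) = 4, so h/6 = 16 and h = 96.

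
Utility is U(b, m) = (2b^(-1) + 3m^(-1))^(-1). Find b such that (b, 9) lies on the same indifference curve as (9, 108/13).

b = 8

U depends on (b, m) only through S = 2b^(-1) + 3m^(-1), so equal utility means equal S. At (9, 108/13): S = 7/12.
With m = 9: 3·9^(-1) = 1/3, so 2b^(-1) = 7/12 − 1/3 = 0.25, i.e. b^(-1) = 0.125.
Hence b = 1/0.125 = 8.
Check: U(8, 9) = 1.7143.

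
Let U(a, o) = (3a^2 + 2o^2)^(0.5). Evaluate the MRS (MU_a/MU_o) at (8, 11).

MRS = 12/11

For CES with ρ = 2, MRS = (3/2)·(o/a)^(-1).
At (8, 11): MRS = 12/11.
That is, one extra unit of a is worth 12/11 units of o at the margin.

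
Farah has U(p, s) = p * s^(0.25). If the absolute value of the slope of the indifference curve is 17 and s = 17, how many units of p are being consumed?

MU_p = s^(0.25) and MU_s = 0.25·p·s^(-0.75).
MRS = MU_p/MU_s = (4)·s/p.
Substitute s = 17: MRS = 68/p. Setting 68/p = 17 gives p = 68/17 = 4.

p = 4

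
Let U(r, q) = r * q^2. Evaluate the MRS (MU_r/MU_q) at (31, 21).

MU_r = q^2 and MU_q = 2·r·q.
MRS = MU_r/MU_q = (1/2)·q/r.
At (31, 21): MRS = 21/62.
That is, one extra unit of r is worth 21/62 units of q at the margin.

MRS = 21/62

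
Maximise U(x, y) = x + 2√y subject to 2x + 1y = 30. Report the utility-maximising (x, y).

x* = 13, y* = 4

MU_x = 1, MU_y = 2/(2√y).
MRS = 1 ÷ (2/(2√y)).
Tangency: set MRS = p_x/p_y = 2/1 = 2.
MRS depends only on y: √y = 2 ⇒ √y = 2 ⇒ y* = 4.
From the budget, 2·x = 30 − 1·4 = 26, so x* = 13.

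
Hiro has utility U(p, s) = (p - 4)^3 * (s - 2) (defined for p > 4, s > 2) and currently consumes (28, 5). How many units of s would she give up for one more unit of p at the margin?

MRS = 0.375

MU_p = 3·(p−4)^2·(s−2), MU_s = (p−4)^3.
MRS = (3/1)·(s−2)/(p−4).
At (28, 5): MRS = 0.375.
That is, one extra unit of p is worth 0.375 units of s at the margin.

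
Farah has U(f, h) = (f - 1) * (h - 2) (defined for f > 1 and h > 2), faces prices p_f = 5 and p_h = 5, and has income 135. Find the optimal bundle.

MU_f = (h−2), MU_h = (f−1).
MRS = (h−2)/(f−1).
Tangency: set MRS = p_f/p_h = 5/5 = 1.
So (h − 2)/(f − 1) = 1, i.e. (h − 2) = (f − 1).
Rewrite the budget in excess-of-subsistence terms: 5·(f − 1) + 5·(h − 2) = 135 − 5·1 − 5·2 = 120.
Substituting, 10·(f − 1) = 120, so f − 1 = 12 and f* = 13.
Then h − 2 = 12, so h* = 14.

f* = 13, h* = 14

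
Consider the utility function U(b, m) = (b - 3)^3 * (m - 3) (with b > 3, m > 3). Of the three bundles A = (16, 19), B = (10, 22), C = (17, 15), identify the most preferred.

Evaluate utility at each bundle:
U(A) = 35152.
U(B) = 6517.
U(C) = 32928.
Highest utility is A, so A ≻ C ≻ B.

Bundle A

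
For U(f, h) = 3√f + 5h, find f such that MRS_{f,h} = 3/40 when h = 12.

f = 16

MU_f = 3/(2√f), MU_h = 5.
MRS = 3/(2√f) ÷ 5.
MRS depends only on f: 0.3/√f = 3/40 ⇒ √f = 0.3/(3/40) = 4 ⇒ f = 16.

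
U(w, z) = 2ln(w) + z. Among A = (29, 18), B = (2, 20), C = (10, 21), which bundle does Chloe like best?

Evaluate utility at each bundle:
U(A) = 24.735.
U(B) = 21.386.
U(C) = 25.605.
Highest utility is C, so C ≻ A ≻ B.

Bundle C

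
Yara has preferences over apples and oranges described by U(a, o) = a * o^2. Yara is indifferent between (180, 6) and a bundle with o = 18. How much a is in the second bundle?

a = 20

U(180, 6) = 6480.
Set U(a, 18) = 6480 and solve.
With o = 18: 18^2 = 324, so a = 6480/324 = 20.
Check: U(20, 18) = 6480.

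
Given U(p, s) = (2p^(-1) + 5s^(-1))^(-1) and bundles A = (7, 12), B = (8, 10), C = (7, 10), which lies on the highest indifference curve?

Bundle A

Evaluate utility at each bundle:
U(A) = 1.424.
U(B) = 1.333.
U(C) = 1.273.
Highest utility is A, so A ≻ B ≻ C.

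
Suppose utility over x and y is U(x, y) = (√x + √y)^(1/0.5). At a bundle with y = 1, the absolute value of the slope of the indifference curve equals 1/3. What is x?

x = 9

For CES with ρ = 0.5, MRS = √(y/x).
Setting √(1/x) = 1/3 gives 1/x = 1/9 and x = 9.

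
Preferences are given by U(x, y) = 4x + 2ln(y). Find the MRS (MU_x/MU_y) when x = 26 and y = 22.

MRS = 44

MU_x = 4, MU_y = 2/y.
MRS = 4 ÷ (2/y).
At (26, 22): MRS = 44.
So at (26, 22) the consumer would give up 44 units of y for one more unit of x.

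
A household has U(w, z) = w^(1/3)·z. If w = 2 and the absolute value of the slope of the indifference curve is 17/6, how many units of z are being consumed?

MU_w = 1/3·w^(-2/3)·z and MU_z = w^(1/3).
MRS = MU_w/MU_z = (1/3)·z/w.
Substitute w = 2: MRS = z/6. Setting z/6 = 17/6 gives z = (17/6)·6 = 17.

z = 17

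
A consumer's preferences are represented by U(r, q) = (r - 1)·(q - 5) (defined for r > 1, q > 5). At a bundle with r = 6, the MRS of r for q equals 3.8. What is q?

MU_r = (q−5), MU_q = (r−1).
MRS = (q−5)/(r−1).
Substitute r = 6: MRS = (q − 5)/5. Setting this equal to 3.8 gives q − 5 = 3.8·5 = 19, so q = 24.

q = 24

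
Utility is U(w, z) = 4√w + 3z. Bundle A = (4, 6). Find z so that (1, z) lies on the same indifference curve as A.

U(4, 6) = 26.
Set U(1, z) = 26 and solve.
With w = 1: √1 = 1, so 3z = 26 − 4·1 = 22 and z = 22/3.
Check: U(1, 22/3) = 26.

z = 22/3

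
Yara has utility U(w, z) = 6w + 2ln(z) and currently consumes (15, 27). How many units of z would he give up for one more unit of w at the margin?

MU_w = 6, MU_z = 2/z.
MRS = 6 ÷ (2/z).
At (15, 27): MRS = 81.
That is, one extra unit of w is worth 81 units of z at the margin.

MRS = 81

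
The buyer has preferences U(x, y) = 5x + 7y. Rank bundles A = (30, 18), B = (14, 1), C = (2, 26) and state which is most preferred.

Evaluate utility at each bundle:
U(A) = 276.
U(B) = 77.
U(C) = 192.
Highest utility is A, so A ≻ C ≻ B.

Bundle A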